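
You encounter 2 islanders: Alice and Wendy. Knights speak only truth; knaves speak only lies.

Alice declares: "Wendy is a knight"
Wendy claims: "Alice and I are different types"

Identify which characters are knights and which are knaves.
Alice is a knave.
Wendy is a knave.

Verification:
- Alice (knave) says "Wendy is a knight" - this is FALSE (a lie) because Wendy is a knave.
- Wendy (knave) says "Alice and I are different types" - this is FALSE (a lie) because Wendy is a knave and Alice is a knave.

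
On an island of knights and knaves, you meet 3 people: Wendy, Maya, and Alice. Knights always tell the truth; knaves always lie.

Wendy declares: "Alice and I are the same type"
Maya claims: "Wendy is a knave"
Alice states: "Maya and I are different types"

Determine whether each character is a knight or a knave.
Wendy is a knight.
Maya is a knave.
Alice is a knight.

Verification:
- Wendy (knight) says "Alice and I are the same type" - this is TRUE because Wendy is a knight and Alice is a knight.
- Maya (knave) says "Wendy is a knave" - this is FALSE (a lie) because Wendy is a knight.
- Alice (knight) says "Maya and I are different types" - this is TRUE because Alice is a knight and Maya is a knave.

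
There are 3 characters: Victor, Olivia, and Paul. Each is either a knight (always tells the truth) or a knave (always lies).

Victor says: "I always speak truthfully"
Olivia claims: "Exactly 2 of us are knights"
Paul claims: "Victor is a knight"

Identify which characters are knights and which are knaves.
Victor is a knave.
Olivia is a knave.
Paul is a knave.

Verification:
- Victor (knave) says "I always speak truthfully" - this is FALSE (a lie) because Victor is a knave.
- Olivia (knave) says "Exactly 2 of us are knights" - this is FALSE (a lie) because there are 0 knights.
- Paul (knave) says "Victor is a knight" - this is FALSE (a lie) because Victor is a knave.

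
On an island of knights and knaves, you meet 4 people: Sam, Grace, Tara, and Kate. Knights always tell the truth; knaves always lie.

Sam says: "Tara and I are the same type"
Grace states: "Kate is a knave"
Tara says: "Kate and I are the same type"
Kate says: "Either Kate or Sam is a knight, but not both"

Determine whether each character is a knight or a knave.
Sam is a knave.
Grace is a knave.
Tara is a knight.
Kate is a knight.

Verification:
- Sam (knave) says "Tara and I are the same type" - this is FALSE (a lie) because Sam is a knave and Tara is a knight.
- Grace (knave) says "Kate is a knave" - this is FALSE (a lie) because Kate is a knight.
- Tara (knight) says "Kate and I are the same type" - this is TRUE because Tara is a knight and Kate is a knight.
- Kate (knight) says "Either Kate or Sam is a knight, but not both" - this is TRUE because Kate is a knight and Sam is a knave.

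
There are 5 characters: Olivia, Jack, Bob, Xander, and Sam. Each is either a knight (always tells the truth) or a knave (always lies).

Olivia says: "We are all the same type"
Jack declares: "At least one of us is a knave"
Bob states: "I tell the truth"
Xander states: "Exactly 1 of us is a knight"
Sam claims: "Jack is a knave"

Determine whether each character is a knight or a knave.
Olivia is a knave.
Jack is a knight.
Bob is a knight.
Xander is a knave.
Sam is a knave.

Verification:
- Olivia (knave) says "We are all the same type" - this is FALSE (a lie) because Jack and Bob are knights and Olivia, Xander, and Sam are knaves.
- Jack (knight) says "At least one of us is a knave" - this is TRUE because Olivia, Xander, and Sam are knaves.
- Bob (knight) says "I tell the truth" - this is TRUE because Bob is a knight.
- Xander (knave) says "Exactly 1 of us is a knight" - this is FALSE (a lie) because there are 2 knights.
- Sam (knave) says "Jack is a knave" - this is FALSE (a lie) because Jack is a knight.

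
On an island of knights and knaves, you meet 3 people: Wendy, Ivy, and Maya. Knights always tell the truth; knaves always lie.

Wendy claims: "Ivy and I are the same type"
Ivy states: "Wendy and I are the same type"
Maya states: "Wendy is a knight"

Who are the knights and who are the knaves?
Wendy is a knight.
Ivy is a knight.
Maya is a knight.

Verification:
- Wendy (knight) says "Ivy and I are the same type" - this is TRUE because Wendy is a knight and Ivy is a knight.
- Ivy (knight) says "Wendy and I are the same type" - this is TRUE because Ivy is a knight and Wendy is a knight.
- Maya (knight) says "Wendy is a knight" - this is TRUE because Wendy is a knight.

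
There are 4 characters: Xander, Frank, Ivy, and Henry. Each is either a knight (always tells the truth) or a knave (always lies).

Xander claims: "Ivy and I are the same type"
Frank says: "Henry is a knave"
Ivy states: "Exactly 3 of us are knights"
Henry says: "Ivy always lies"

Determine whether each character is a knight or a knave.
Xander is a knight.
Frank is a knight.
Ivy is a knight.
Henry is a knave.

Verification:
- Xander (knight) says "Ivy and I are the same type" - this is TRUE because Xander is a knight and Ivy is a knight.
- Frank (knight) says "Henry is a knave" - this is TRUE because Henry is a knave.
- Ivy (knight) says "Exactly 3 of us are knights" - this is TRUE because there are 3 knights.
- Henry (knave) says "Ivy always lies" - this is FALSE (a lie) because Ivy is a knight.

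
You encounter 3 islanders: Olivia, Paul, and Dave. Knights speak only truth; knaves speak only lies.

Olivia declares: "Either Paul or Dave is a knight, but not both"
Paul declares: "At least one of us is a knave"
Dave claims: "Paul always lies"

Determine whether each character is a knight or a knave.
Olivia is a knight.
Paul is a knight.
Dave is a knave.

Verification:
- Olivia (knight) says "Either Paul or Dave is a knight, but not both" - this is TRUE because Paul is a knight and Dave is a knave.
- Paul (knight) says "At least one of us is a knave" - this is TRUE because Dave is a knave.
- Dave (knave) says "Paul always lies" - this is FALSE (a lie) because Paul is a knight.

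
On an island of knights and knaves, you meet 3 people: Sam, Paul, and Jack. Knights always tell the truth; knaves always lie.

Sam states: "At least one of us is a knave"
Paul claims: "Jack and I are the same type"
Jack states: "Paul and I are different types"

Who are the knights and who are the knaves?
Sam is a knight.
Paul is a knave.
Jack is a knight.

Verification:
- Sam (knight) says "At least one of us is a knave" - this is TRUE because Paul is a knave.
- Paul (knave) says "Jack and I are the same type" - this is FALSE (a lie) because Paul is a knave and Jack is a knight.
- Jack (knight) says "Paul and I are different types" - this is TRUE because Jack is a knight and Paul is a knave.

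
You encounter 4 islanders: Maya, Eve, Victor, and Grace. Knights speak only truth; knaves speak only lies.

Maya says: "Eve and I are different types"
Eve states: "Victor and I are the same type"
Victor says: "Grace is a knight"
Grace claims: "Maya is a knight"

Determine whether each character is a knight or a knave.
Maya is a knight.
Eve is a knave.
Victor is a knight.
Grace is a knight.

Verification:
- Maya (knight) says "Eve and I are different types" - this is TRUE because Maya is a knight and Eve is a knave.
- Eve (knave) says "Victor and I are the same type" - this is FALSE (a lie) because Eve is a knave and Victor is a knight.
- Victor (knight) says "Grace is a knight" - this is TRUE because Grace is a knight.
- Grace (knight) says "Maya is a knight" - this is TRUE because Maya is a knight.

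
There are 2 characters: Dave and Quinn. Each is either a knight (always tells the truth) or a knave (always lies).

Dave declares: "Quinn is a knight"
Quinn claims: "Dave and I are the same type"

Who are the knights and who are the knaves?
Dave is a knight.
Quinn is a knight.

Verification:
- Dave (knight) says "Quinn is a knight" - this is TRUE because Quinn is a knight.
- Quinn (knight) says "Dave and I are the same type" - this is TRUE because Quinn is a knight and Dave is a knight.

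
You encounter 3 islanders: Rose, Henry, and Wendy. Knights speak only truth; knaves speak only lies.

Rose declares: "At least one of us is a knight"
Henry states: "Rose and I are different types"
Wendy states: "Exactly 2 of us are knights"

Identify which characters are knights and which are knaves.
Rose is a knave.
Henry is a knave.
Wendy is a knave.

Verification:
- Rose (knave) says "At least one of us is a knight" - this is FALSE (a lie) because no one is a knight.
- Henry (knave) says "Rose and I are different types" - this is FALSE (a lie) because Henry is a knave and Rose is a knave.
- Wendy (knave) says "Exactly 2 of us are knights" - this is FALSE (a lie) because there are 0 knights.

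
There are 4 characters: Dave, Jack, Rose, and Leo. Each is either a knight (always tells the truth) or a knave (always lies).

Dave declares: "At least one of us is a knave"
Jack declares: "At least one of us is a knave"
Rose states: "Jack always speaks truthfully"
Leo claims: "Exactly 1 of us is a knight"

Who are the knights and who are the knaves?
Dave is a knight.
Jack is a knight.
Rose is a knight.
Leo is a knave.

Verification:
- Dave (knight) says "At least one of us is a knave" - this is TRUE because Leo is a knave.
- Jack (knight) says "At least one of us is a knave" - this is TRUE because Leo is a knave.
- Rose (knight) says "Jack always speaks truthfully" - this is TRUE because Jack is a knight.
- Leo (knave) says "Exactly 1 of us is a knight" - this is FALSE (a lie) because there are 3 knights.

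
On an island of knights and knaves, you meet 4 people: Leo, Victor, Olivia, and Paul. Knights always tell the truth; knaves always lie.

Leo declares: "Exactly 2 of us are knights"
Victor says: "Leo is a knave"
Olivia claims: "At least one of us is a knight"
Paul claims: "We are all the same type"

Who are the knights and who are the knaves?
Leo is a knight.
Victor is a knave.
Olivia is a knight.
Paul is a knave.

Verification:
- Leo (knight) says "Exactly 2 of us are knights" - this is TRUE because there are 2 knights.
- Victor (knave) says "Leo is a knave" - this is FALSE (a lie) because Leo is a knight.
- Olivia (knight) says "At least one of us is a knight" - this is TRUE because Leo and Olivia are knights.
- Paul (knave) says "We are all the same type" - this is FALSE (a lie) because Leo and Olivia are knights and Victor and Paul are knaves.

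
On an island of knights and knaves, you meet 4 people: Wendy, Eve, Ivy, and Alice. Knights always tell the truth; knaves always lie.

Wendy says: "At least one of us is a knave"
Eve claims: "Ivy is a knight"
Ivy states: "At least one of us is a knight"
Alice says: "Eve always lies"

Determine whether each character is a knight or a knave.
Wendy is a knight.
Eve is a knight.
Ivy is a knight.
Alice is a knave.

Verification:
- Wendy (knight) says "At least one of us is a knave" - this is TRUE because Alice is a knave.
- Eve (knight) says "Ivy is a knight" - this is TRUE because Ivy is a knight.
- Ivy (knight) says "At least one of us is a knight" - this is TRUE because Wendy, Eve, and Ivy are knights.
- Alice (knave) says "Eve always lies" - this is FALSE (a lie) because Eve is a knight.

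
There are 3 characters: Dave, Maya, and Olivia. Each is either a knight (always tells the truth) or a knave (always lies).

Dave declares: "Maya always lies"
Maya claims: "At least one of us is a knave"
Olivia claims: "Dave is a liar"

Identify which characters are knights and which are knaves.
Dave is a knave.
Maya is a knight.
Olivia is a knight.

Verification:
- Dave (knave) says "Maya always lies" - this is FALSE (a lie) because Maya is a knight.
- Maya (knight) says "At least one of us is a knave" - this is TRUE because Dave is a knave.
- Olivia (knight) says "Dave is a liar" - this is TRUE because Dave is a knave.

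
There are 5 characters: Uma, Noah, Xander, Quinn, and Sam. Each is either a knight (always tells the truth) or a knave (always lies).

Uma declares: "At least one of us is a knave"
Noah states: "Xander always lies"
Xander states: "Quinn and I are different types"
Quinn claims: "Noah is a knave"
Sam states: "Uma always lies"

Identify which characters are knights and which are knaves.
Uma is a knight.
Noah is a knight.
Xander is a knave.
Quinn is a knave.
Sam is a knave.

Verification:
- Uma (knight) says "At least one of us is a knave" - this is TRUE because Xander, Quinn, and Sam are knaves.
- Noah (knight) says "Xander always lies" - this is TRUE because Xander is a knave.
- Xander (knave) says "Quinn and I are different types" - this is FALSE (a lie) because Xander is a knave and Quinn is a knave.
- Quinn (knave) says "Noah is a knave" - this is FALSE (a lie) because Noah is a knight.
- Sam (knave) says "Uma always lies" - this is FALSE (a lie) because Uma is a knight.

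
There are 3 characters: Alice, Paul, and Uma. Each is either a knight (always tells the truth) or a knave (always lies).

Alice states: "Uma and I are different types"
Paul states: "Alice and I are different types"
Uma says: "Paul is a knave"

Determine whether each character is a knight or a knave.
Alice is a knave.
Paul is a knight.
Uma is a knave.

Verification:
- Alice (knave) says "Uma and I are different types" - this is FALSE (a lie) because Alice is a knave and Uma is a knave.
- Paul (knight) says "Alice and I are different types" - this is TRUE because Paul is a knight and Alice is a knave.
- Uma (knave) says "Paul is a knave" - this is FALSE (a lie) because Paul is a knight.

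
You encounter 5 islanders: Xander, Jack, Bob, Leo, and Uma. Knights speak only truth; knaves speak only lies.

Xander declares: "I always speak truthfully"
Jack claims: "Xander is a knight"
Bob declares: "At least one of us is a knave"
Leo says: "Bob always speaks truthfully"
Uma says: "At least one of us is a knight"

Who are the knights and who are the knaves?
Xander is a knave.
Jack is a knave.
Bob is a knight.
Leo is a knight.
Uma is a knight.

Verification:
- Xander (knave) says "I always speak truthfully" - this is FALSE (a lie) because Xander is a knave.
- Jack (knave) says "Xander is a knight" - this is FALSE (a lie) because Xander is a knave.
- Bob (knight) says "At least one of us is a knave" - this is TRUE because Xander and Jack are knaves.
- Leo (knight) says "Bob always speaks truthfully" - this is TRUE because Bob is a knight.
- Uma (knight) says "At least one of us is a knight" - this is TRUE because Bob, Leo, and Uma are knights.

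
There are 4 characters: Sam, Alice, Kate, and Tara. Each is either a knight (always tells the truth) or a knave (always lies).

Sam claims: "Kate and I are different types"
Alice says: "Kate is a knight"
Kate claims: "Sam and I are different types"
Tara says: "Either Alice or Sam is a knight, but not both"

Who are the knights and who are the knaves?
Sam is a knave.
Alice is a knave.
Kate is a knave.
Tara is a knave.

Verification:
- Sam (knave) says "Kate and I are different types" - this is FALSE (a lie) because Sam is a knave and Kate is a knave.
- Alice (knave) says "Kate is a knight" - this is FALSE (a lie) because Kate is a knave.
- Kate (knave) says "Sam and I are different types" - this is FALSE (a lie) because Kate is a knave and Sam is a knave.
- Tara (knave) says "Either Alice or Sam is a knight, but not both" - this is FALSE (a lie) because Alice is a knave and Sam is a knave.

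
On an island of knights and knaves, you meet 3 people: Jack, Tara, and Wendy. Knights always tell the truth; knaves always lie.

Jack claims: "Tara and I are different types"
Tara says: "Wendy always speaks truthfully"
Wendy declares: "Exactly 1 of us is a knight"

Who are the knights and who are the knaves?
Jack is a knave.
Tara is a knave.
Wendy is a knave.

Verification:
- Jack (knave) says "Tara and I are different types" - this is FALSE (a lie) because Jack is a knave and Tara is a knave.
- Tara (knave) says "Wendy always speaks truthfully" - this is FALSE (a lie) because Wendy is a knave.
- Wendy (knave) says "Exactly 1 of us is a knight" - this is FALSE (a lie) because there are 0 knights.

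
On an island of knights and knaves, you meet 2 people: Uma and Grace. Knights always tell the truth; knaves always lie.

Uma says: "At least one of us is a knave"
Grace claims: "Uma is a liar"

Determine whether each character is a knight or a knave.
Uma is a knight.
Grace is a knave.

Verification:
- Uma (knight) says "At least one of us is a knave" - this is TRUE because Grace is a knave.
- Grace (knave) says "Uma is a liar" - this is FALSE (a lie) because Uma is a knight.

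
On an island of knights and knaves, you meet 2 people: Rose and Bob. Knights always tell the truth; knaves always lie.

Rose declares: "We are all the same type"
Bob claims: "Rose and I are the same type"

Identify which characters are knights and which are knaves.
Rose is a knight.
Bob is a knight.

Verification:
- Rose (knight) says "We are all the same type" - this is TRUE because Rose and Bob are knights.
- Bob (knight) says "Rose and I are the same type" - this is TRUE because Bob is a knight and Rose is a knight.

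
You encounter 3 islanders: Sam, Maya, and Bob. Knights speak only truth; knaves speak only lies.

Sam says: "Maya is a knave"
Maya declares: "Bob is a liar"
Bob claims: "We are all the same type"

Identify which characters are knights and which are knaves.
Sam is a knave.
Maya is a knight.
Bob is a knave.

Verification:
- Sam (knave) says "Maya is a knave" - this is FALSE (a lie) because Maya is a knight.
- Maya (knight) says "Bob is a liar" - this is TRUE because Bob is a knave.
- Bob (knave) says "We are all the same type" - this is FALSE (a lie) because Maya is a knight and Sam and Bob are knaves.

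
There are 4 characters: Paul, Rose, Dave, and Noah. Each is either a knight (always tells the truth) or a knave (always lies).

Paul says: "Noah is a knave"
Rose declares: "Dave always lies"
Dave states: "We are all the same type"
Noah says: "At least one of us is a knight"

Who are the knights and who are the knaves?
Paul is a knave.
Rose is a knight.
Dave is a knave.
Noah is a knight.

Verification:
- Paul (knave) says "Noah is a knave" - this is FALSE (a lie) because Noah is a knight.
- Rose (knight) says "Dave always lies" - this is TRUE because Dave is a knave.
- Dave (knave) says "We are all the same type" - this is FALSE (a lie) because Rose and Noah are knights and Paul and Dave are knaves.
- Noah (knight) says "At least one of us is a knight" - this is TRUE because Rose and Noah are knights.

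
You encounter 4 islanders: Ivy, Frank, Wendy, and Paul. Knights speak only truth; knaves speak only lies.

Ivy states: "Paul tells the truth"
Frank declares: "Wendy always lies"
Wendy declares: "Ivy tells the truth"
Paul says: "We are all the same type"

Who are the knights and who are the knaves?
Ivy is a knave.
Frank is a knight.
Wendy is a knave.
Paul is a knave.

Verification:
- Ivy (knave) says "Paul tells the truth" - this is FALSE (a lie) because Paul is a knave.
- Frank (knight) says "Wendy always lies" - this is TRUE because Wendy is a knave.
- Wendy (knave) says "Ivy tells the truth" - this is FALSE (a lie) because Ivy is a knave.
- Paul (knave) says "We are all the same type" - this is FALSE (a lie) because Frank is a knight and Ivy, Wendy, and Paul are knaves.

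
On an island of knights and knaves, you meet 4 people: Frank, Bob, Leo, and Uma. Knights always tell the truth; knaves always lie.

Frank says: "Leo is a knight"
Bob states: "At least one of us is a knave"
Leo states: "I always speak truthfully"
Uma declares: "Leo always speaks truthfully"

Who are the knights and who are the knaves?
Frank is a knave.
Bob is a knight.
Leo is a knave.
Uma is a knave.

Verification:
- Frank (knave) says "Leo is a knight" - this is FALSE (a lie) because Leo is a knave.
- Bob (knight) says "At least one of us is a knave" - this is TRUE because Frank, Leo, and Uma are knaves.
- Leo (knave) says "I always speak truthfully" - this is FALSE (a lie) because Leo is a knave.
- Uma (knave) says "Leo always speaks truthfully" - this is FALSE (a lie) because Leo is a knave.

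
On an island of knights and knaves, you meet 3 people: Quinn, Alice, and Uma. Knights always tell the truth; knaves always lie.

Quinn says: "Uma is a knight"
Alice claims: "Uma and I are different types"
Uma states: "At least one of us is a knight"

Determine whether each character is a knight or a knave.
Quinn is a knave.
Alice is a knave.
Uma is a knave.

Verification:
- Quinn (knave) says "Uma is a knight" - this is FALSE (a lie) because Uma is a knave.
- Alice (knave) says "Uma and I are different types" - this is FALSE (a lie) because Alice is a knave and Uma is a knave.
- Uma (knave) says "At least one of us is a knight" - this is FALSE (a lie) because no one is a knight.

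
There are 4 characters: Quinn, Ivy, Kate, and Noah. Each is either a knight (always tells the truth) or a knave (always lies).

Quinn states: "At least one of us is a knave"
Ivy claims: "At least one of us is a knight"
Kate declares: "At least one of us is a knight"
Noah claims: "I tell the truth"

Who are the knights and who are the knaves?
Quinn is a knight.
Ivy is a knight.
Kate is a knight.
Noah is a knave.

Verification:
- Quinn (knight) says "At least one of us is a knave" - this is TRUE because Noah is a knave.
- Ivy (knight) says "At least one of us is a knight" - this is TRUE because Quinn, Ivy, and Kate are knights.
- Kate (knight) says "At least one of us is a knight" - this is TRUE because Quinn, Ivy, and Kate are knights.
- Noah (knave) says "I tell the truth" - this is FALSE (a lie) because Noah is a knave.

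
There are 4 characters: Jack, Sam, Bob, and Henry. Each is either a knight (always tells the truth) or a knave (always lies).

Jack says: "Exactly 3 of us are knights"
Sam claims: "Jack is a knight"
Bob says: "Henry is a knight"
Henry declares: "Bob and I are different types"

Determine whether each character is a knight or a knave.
Jack is a knave.
Sam is a knave.
Bob is a knave.
Henry is a knave.

Verification:
- Jack (knave) says "Exactly 3 of us are knights" - this is FALSE (a lie) because there are 0 knights.
- Sam (knave) says "Jack is a knight" - this is FALSE (a lie) because Jack is a knave.
- Bob (knave) says "Henry is a knight" - this is FALSE (a lie) because Henry is a knave.
- Henry (knave) says "Bob and I are different types" - this is FALSE (a lie) because Henry is a knave and Bob is a knave.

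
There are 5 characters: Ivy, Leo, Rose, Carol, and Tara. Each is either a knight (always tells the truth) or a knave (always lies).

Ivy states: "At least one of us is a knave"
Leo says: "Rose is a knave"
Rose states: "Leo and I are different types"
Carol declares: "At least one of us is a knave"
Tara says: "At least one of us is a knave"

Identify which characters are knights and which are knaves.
Ivy is a knight.
Leo is a knave.
Rose is a knight.
Carol is a knight.
Tara is a knight.

Verification:
- Ivy (knight) says "At least one of us is a knave" - this is TRUE because Leo is a knave.
- Leo (knave) says "Rose is a knave" - this is FALSE (a lie) because Rose is a knight.
- Rose (knight) says "Leo and I are different types" - this is TRUE because Rose is a knight and Leo is a knave.
- Carol (knight) says "At least one of us is a knave" - this is TRUE because Leo is a knave.
- Tara (knight) says "At least one of us is a knave" - this is TRUE because Leo is a knave.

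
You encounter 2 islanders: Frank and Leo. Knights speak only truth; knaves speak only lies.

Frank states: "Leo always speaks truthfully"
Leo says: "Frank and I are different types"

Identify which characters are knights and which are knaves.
Frank is a knave.
Leo is a knave.

Verification:
- Frank (knave) says "Leo always speaks truthfully" - this is FALSE (a lie) because Leo is a knave.
- Leo (knave) says "Frank and I are different types" - this is FALSE (a lie) because Leo is a knave and Frank is a knave.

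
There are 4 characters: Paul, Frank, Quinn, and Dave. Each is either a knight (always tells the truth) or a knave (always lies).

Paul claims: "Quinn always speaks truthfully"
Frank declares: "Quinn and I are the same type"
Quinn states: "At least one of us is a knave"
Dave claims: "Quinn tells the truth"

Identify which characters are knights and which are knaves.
Paul is a knight.
Frank is a knave.
Quinn is a knight.
Dave is a knight.

Verification:
- Paul (knight) says "Quinn always speaks truthfully" - this is TRUE because Quinn is a knight.
- Frank (knave) says "Quinn and I are the same type" - this is FALSE (a lie) because Frank is a knave and Quinn is a knight.
- Quinn (knight) says "At least one of us is a knave" - this is TRUE because Frank is a knave.
- Dave (knight) says "Quinn tells the truth" - this is TRUE because Quinn is a knight.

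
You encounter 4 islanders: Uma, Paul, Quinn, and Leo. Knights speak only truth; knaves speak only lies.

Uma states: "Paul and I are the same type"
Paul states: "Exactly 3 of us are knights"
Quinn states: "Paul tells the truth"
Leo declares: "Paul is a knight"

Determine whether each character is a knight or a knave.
Uma is a knave.
Paul is a knight.
Quinn is a knight.
Leo is a knight.

Verification:
- Uma (knave) says "Paul and I are the same type" - this is FALSE (a lie) because Uma is a knave and Paul is a knight.
- Paul (knight) says "Exactly 3 of us are knights" - this is TRUE because there are 3 knights.
- Quinn (knight) says "Paul tells the truth" - this is TRUE because Paul is a knight.
- Leo (knight) says "Paul is a knight" - this is TRUE because Paul is a knight.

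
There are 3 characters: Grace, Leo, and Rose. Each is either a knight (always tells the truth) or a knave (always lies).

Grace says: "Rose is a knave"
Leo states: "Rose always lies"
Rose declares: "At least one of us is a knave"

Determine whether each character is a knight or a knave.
Grace is a knave.
Leo is a knave.
Rose is a knight.

Verification:
- Grace (knave) says "Rose is a knave" - this is FALSE (a lie) because Rose is a knight.
- Leo (knave) says "Rose always lies" - this is FALSE (a lie) because Rose is a knight.
- Rose (knight) says "At least one of us is a knave" - this is TRUE because Grace and Leo are knaves.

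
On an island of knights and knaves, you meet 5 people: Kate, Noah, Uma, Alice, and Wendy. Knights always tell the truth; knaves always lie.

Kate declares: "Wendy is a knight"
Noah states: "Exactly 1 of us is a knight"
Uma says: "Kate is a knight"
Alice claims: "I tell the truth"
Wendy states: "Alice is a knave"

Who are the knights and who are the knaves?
Kate is a knight.
Noah is a knave.
Uma is a knight.
Alice is a knave.
Wendy is a knight.

Verification:
- Kate (knight) says "Wendy is a knight" - this is TRUE because Wendy is a knight.
- Noah (knave) says "Exactly 1 of us is a knight" - this is FALSE (a lie) because there are 3 knights.
- Uma (knight) says "Kate is a knight" - this is TRUE because Kate is a knight.
- Alice (knave) says "I tell the truth" - this is FALSE (a lie) because Alice is a knave.
- Wendy (knight) says "Alice is a knave" - this is TRUE because Alice is a knave.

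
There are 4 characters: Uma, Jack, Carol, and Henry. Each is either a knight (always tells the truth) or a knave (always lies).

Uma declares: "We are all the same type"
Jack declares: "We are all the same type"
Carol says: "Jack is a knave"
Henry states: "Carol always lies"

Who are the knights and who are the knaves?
Uma is a knave.
Jack is a knave.
Carol is a knight.
Henry is a knave.

Verification:
- Uma (knave) says "We are all the same type" - this is FALSE (a lie) because Carol is a knight and Uma, Jack, and Henry are knaves.
- Jack (knave) says "We are all the same type" - this is FALSE (a lie) because Carol is a knight and Uma, Jack, and Henry are knaves.
- Carol (knight) says "Jack is a knave" - this is TRUE because Jack is a knave.
- Henry (knave) says "Carol always lies" - this is FALSE (a lie) because Carol is a knight.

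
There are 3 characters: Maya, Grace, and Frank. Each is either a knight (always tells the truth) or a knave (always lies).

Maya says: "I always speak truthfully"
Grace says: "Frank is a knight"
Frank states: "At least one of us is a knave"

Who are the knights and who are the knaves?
Maya is a knave.
Grace is a knight.
Frank is a knight.

Verification:
- Maya (knave) says "I always speak truthfully" - this is FALSE (a lie) because Maya is a knave.
- Grace (knight) says "Frank is a knight" - this is TRUE because Frank is a knight.
- Frank (knight) says "At least one of us is a knave" - this is TRUE because Maya is a knave.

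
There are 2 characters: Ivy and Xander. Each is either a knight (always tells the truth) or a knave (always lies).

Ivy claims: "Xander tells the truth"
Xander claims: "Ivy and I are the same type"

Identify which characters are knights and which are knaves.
Ivy is a knight.
Xander is a knight.

Verification:
- Ivy (knight) says "Xander tells the truth" - this is TRUE because Xander is a knight.
- Xander (knight) says "Ivy and I are the same type" - this is TRUE because Xander is a knight and Ivy is a knight.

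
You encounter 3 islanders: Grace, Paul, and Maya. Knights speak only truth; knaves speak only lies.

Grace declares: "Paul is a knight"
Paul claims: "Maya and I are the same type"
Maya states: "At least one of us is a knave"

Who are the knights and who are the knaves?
Grace is a knave.
Paul is a knave.
Maya is a knight.

Verification:
- Grace (knave) says "Paul is a knight" - this is FALSE (a lie) because Paul is a knave.
- Paul (knave) says "Maya and I are the same type" - this is FALSE (a lie) because Paul is a knave and Maya is a knight.
- Maya (knight) says "At least one of us is a knave" - this is TRUE because Grace and Paul are knaves.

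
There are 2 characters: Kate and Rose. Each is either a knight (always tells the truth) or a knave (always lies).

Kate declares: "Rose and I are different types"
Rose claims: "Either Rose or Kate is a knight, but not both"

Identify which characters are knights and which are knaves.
Kate is a knave.
Rose is a knave.

Verification:
- Kate (knave) says "Rose and I are different types" - this is FALSE (a lie) because Kate is a knave and Rose is a knave.
- Rose (knave) says "Either Rose or Kate is a knight, but not both" - this is FALSE (a lie) because Rose is a knave and Kate is a knave.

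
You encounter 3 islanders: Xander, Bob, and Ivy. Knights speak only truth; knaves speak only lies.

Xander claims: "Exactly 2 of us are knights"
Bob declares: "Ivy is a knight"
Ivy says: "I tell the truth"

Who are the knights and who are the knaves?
Xander is a knave.
Bob is a knave.
Ivy is a knave.

Verification:
- Xander (knave) says "Exactly 2 of us are knights" - this is FALSE (a lie) because there are 0 knights.
- Bob (knave) says "Ivy is a knight" - this is FALSE (a lie) because Ivy is a knave.
- Ivy (knave) says "I tell the truth" - this is FALSE (a lie) because Ivy is a knave.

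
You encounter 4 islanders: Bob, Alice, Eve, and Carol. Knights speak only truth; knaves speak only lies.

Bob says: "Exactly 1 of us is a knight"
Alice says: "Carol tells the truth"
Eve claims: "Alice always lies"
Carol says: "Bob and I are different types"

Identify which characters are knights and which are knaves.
Bob is a knave.
Alice is a knight.
Eve is a knave.
Carol is a knight.

Verification:
- Bob (knave) says "Exactly 1 of us is a knight" - this is FALSE (a lie) because there are 2 knights.
- Alice (knight) says "Carol tells the truth" - this is TRUE because Carol is a knight.
- Eve (knave) says "Alice always lies" - this is FALSE (a lie) because Alice is a knight.
- Carol (knight) says "Bob and I are different types" - this is TRUE because Carol is a knight and Bob is a knave.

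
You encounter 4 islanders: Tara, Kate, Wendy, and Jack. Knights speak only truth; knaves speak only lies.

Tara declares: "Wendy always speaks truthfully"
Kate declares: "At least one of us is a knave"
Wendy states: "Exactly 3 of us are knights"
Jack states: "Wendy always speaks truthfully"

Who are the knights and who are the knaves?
Tara is a knave.
Kate is a knight.
Wendy is a knave.
Jack is a knave.

Verification:
- Tara (knave) says "Wendy always speaks truthfully" - this is FALSE (a lie) because Wendy is a knave.
- Kate (knight) says "At least one of us is a knave" - this is TRUE because Tara, Wendy, and Jack are knaves.
- Wendy (knave) says "Exactly 3 of us are knights" - this is FALSE (a lie) because there are 1 knights.
- Jack (knave) says "Wendy always speaks truthfully" - this is FALSE (a lie) because Wendy is a knave.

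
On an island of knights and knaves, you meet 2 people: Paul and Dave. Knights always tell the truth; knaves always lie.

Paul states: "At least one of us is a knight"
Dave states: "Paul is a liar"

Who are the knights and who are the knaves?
Paul is a knight.
Dave is a knave.

Verification:
- Paul (knight) says "At least one of us is a knight" - this is TRUE because Paul is a knight.
- Dave (knave) says "Paul is a liar" - this is FALSE (a lie) because Paul is a knight.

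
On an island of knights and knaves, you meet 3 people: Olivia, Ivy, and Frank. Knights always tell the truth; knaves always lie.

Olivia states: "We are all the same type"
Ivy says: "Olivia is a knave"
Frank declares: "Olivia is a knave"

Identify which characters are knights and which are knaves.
Olivia is a knave.
Ivy is a knight.
Frank is a knight.

Verification:
- Olivia (knave) says "We are all the same type" - this is FALSE (a lie) because Ivy and Frank are knights and Olivia is a knave.
- Ivy (knight) says "Olivia is a knave" - this is TRUE because Olivia is a knave.
- Frank (knight) says "Olivia is a knave" - this is TRUE because Olivia is a knave.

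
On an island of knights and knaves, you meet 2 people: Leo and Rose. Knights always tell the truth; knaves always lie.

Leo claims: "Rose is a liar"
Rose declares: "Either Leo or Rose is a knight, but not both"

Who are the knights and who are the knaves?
Leo is a knave.
Rose is a knight.

Verification:
- Leo (knave) says "Rose is a liar" - this is FALSE (a lie) because Rose is a knight.
- Rose (knight) says "Either Leo or Rose is a knight, but not both" - this is TRUE because Leo is a knave and Rose is a knight.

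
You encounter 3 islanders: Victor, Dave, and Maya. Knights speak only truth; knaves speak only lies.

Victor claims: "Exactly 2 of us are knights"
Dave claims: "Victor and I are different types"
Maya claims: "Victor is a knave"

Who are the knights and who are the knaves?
Victor is a knave.
Dave is a knave.
Maya is a knight.

Verification:
- Victor (knave) says "Exactly 2 of us are knights" - this is FALSE (a lie) because there are 1 knights.
- Dave (knave) says "Victor and I are different types" - this is FALSE (a lie) because Dave is a knave and Victor is a knave.
- Maya (knight) says "Victor is a knave" - this is TRUE because Victor is a knave.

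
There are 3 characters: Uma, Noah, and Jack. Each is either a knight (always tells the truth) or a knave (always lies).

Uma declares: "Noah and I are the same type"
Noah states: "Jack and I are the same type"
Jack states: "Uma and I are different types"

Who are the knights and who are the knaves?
Uma is a knave.
Noah is a knight.
Jack is a knight.

Verification:
- Uma (knave) says "Noah and I are the same type" - this is FALSE (a lie) because Uma is a knave and Noah is a knight.
- Noah (knight) says "Jack and I are the same type" - this is TRUE because Noah is a knight and Jack is a knight.
- Jack (knight) says "Uma and I are different types" - this is TRUE because Jack is a knight and Uma is a knave.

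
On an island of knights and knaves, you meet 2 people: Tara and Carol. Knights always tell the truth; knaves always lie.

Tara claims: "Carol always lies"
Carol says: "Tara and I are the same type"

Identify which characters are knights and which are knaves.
Tara is a knight.
Carol is a knave.

Verification:
- Tara (knight) says "Carol always lies" - this is TRUE because Carol is a knave.
- Carol (knave) says "Tara and I are the same type" - this is FALSE (a lie) because Carol is a knave and Tara is a knight.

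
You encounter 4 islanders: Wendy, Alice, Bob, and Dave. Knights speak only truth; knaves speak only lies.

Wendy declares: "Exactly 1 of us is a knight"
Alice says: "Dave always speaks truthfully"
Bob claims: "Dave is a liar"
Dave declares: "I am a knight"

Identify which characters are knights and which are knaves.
Wendy is a knave.
Alice is a knight.
Bob is a knave.
Dave is a knight.

Verification:
- Wendy (knave) says "Exactly 1 of us is a knight" - this is FALSE (a lie) because there are 2 knights.
- Alice (knight) says "Dave always speaks truthfully" - this is TRUE because Dave is a knight.
- Bob (knave) says "Dave is a liar" - this is FALSE (a lie) because Dave is a knight.
- Dave (knight) says "I am a knight" - this is TRUE because Dave is a knight.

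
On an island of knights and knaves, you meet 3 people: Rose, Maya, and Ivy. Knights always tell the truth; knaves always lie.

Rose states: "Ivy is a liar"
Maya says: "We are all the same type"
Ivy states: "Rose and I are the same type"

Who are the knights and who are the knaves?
Rose is a knight.
Maya is a knave.
Ivy is a knave.

Verification:
- Rose (knight) says "Ivy is a liar" - this is TRUE because Ivy is a knave.
- Maya (knave) says "We are all the same type" - this is FALSE (a lie) because Rose is a knight and Maya and Ivy are knaves.
- Ivy (knave) says "Rose and I are the same type" - this is FALSE (a lie) because Ivy is a knave and Rose is a knight.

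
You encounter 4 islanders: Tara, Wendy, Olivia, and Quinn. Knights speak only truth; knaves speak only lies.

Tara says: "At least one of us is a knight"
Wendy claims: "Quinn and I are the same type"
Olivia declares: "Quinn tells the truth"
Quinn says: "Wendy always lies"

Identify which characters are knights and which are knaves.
Tara is a knight.
Wendy is a knave.
Olivia is a knight.
Quinn is a knight.

Verification:
- Tara (knight) says "At least one of us is a knight" - this is TRUE because Tara, Olivia, and Quinn are knights.
- Wendy (knave) says "Quinn and I are the same type" - this is FALSE (a lie) because Wendy is a knave and Quinn is a knight.
- Olivia (knight) says "Quinn tells the truth" - this is TRUE because Quinn is a knight.
- Quinn (knight) says "Wendy always lies" - this is TRUE because Wendy is a knave.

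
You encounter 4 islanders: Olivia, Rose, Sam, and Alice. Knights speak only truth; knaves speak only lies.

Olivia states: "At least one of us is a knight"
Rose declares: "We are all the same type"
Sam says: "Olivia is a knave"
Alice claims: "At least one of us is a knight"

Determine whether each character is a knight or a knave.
Olivia is a knight.
Rose is a knave.
Sam is a knave.
Alice is a knight.

Verification:
- Olivia (knight) says "At least one of us is a knight" - this is TRUE because Olivia and Alice are knights.
- Rose (knave) says "We are all the same type" - this is FALSE (a lie) because Olivia and Alice are knights and Rose and Sam are knaves.
- Sam (knave) says "Olivia is a knave" - this is FALSE (a lie) because Olivia is a knight.
- Alice (knight) says "At least one of us is a knight" - this is TRUE because Olivia and Alice are knights.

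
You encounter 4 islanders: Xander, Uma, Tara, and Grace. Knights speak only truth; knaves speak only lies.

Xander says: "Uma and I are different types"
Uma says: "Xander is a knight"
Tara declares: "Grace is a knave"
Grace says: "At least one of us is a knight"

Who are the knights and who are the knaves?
Xander is a knave.
Uma is a knave.
Tara is a knave.
Grace is a knight.

Verification:
- Xander (knave) says "Uma and I are different types" - this is FALSE (a lie) because Xander is a knave and Uma is a knave.
- Uma (knave) says "Xander is a knight" - this is FALSE (a lie) because Xander is a knave.
- Tara (knave) says "Grace is a knave" - this is FALSE (a lie) because Grace is a knight.
- Grace (knight) says "At least one of us is a knight" - this is TRUE because Grace is a knight.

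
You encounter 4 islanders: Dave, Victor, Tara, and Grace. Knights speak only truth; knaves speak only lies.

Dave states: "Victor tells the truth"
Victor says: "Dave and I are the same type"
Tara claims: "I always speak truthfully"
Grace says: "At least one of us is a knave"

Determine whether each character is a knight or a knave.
Dave is a knight.
Victor is a knight.
Tara is a knave.
Grace is a knight.

Verification:
- Dave (knight) says "Victor tells the truth" - this is TRUE because Victor is a knight.
- Victor (knight) says "Dave and I are the same type" - this is TRUE because Victor is a knight and Dave is a knight.
- Tara (knave) says "I always speak truthfully" - this is FALSE (a lie) because Tara is a knave.
- Grace (knight) says "At least one of us is a knave" - this is TRUE because Tara is a knave.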